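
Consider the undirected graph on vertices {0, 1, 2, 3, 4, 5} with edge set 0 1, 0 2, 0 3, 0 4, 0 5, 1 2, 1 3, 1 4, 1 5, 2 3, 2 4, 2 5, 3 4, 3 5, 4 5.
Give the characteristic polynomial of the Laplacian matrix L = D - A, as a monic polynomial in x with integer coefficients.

x^6 - 30x^5 + 360x^4 - 2160x^3 + 6480x^2 - 7776x

Each diagonal entry of L is the vertex degree and each off-diagonal entry is -1 where an edge is present, 0 otherwise; in the order [0, 1, 2, 3, 4, 5] the diagonal is [5, 5, 5, 5, 5, 5]. L has integer entries, so p(x) = det(xI - L) has integer coefficients. Expanding the determinant yields x^6 - 30x^5 + 360x^4 - 2160x^3 + 6480x^2 - 7776x. Since p(0) = det(-L) = 0, x divides p(x). The largest eigenvalue, 6, is at most the vertex count 6.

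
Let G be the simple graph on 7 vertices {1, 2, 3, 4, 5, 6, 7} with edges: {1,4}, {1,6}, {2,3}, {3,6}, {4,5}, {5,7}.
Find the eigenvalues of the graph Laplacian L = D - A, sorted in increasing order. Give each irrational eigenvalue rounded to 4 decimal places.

Reading degrees in the order [1, 2, 3, 4, 5, 6, 7] gives [2, 1, 2, 2, 2, 2, 1]; set D = diag(2, 1, 2, 2, 2, 2, 1) and form L = D - A. Since every row of L sums to 0, the all-ones vector is in the kernel and 0 is an eigenvalue.

[0, 0.1981, 0.7530, 1.5550, 2.4450, 3.2470, 3.8019]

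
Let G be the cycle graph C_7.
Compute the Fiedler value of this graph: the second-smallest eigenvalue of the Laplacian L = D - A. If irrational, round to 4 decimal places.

0.7530

The graph has 7 vertices and degree multiset [2, 2, 2, 2, 2, 2, 2]; D is the diagonal matrix of degrees and L = D - A. Computing the eigenvalues of L and sorting gives [0, 0.7530, 0.7530, 2.4450, 2.4450, 3.8019, 3.8019]. The Fiedler value lambda_2 = 0.7530 is strictly positive, so the graph is connected.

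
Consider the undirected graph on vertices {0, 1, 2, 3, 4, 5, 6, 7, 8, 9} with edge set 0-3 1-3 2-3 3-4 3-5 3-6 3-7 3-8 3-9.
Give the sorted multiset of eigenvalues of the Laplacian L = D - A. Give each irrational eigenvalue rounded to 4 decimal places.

Reading degrees in the order [0, 1, 2, 3, 4, 5, 6, 7, 8, 9] gives [1, 1, 1, 9, 1, 1, 1, 1, 1, 1]; set D = diag(1, 1, 1, 9, 1, 1, 1, 1, 1, 1) and form L = D - A. Since every row of L sums to 0, the all-ones vector is in the kernel and 0 is an eigenvalue. There is one zero in the spectrum, matching the 1 component.

[0, 1, 1, 1, 1, 1, 1, 1, 1, 10]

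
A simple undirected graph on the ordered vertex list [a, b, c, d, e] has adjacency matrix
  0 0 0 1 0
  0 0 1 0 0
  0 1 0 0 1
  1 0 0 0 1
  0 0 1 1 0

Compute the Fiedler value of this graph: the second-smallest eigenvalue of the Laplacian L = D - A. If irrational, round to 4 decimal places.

0.3820

Each diagonal entry of L is the vertex degree and each off-diagonal entry is -1 where an edge is present, 0 otherwise; in the order [a, b, c, d, e] the diagonal is [1, 1, 2, 2, 2]. The sorted Laplacian eigenvalues are [0, 0.3820, 1.3820, 2.6180, 3.6180]; the algebraic connectivity is the second entry, 0.3820. The eigenvalues sum to 8, which equals trace(L) = 2|E|.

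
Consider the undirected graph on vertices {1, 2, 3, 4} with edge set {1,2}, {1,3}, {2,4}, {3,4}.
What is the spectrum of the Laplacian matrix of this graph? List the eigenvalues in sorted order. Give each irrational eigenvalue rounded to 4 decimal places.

[0, 2, 2, 4]

Each diagonal entry of L is the vertex degree and each off-diagonal entry is -1 where an edge is present, 0 otherwise; in the order [1, 2, 3, 4] the diagonal is [2, 2, 2, 2]. The multiplicity of 0 as a Laplacian eigenvalue equals the number of connected components. The single zero eigenvalue shows the graph is connected. There is one zero in the spectrum, matching the 1 component.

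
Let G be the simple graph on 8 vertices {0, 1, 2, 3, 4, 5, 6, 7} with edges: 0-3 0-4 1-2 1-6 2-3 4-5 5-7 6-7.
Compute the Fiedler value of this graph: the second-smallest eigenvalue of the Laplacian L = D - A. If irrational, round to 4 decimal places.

0.5858

Each diagonal entry of L is the vertex degree and each off-diagonal entry is -1 where an edge is present, 0 otherwise; in the order [0, 1, 2, 3, 4, 5, 6, 7] the diagonal is [2, 2, 2, 2, 2, 2, 2, 2]. Computing the eigenvalues of L and sorting gives [0, 0.5858, 0.5858, 2, 2, 3.4142, 3.4142, 4]. The Fiedler value lambda_2 = 0.5858 is strictly positive, so the graph is connected. The largest eigenvalue, 4, is at most the vertex count 8.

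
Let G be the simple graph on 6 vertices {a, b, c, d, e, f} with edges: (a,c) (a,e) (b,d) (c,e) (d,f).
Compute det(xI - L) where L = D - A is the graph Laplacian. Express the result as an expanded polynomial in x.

Reading degrees in the order [a, b, c, d, e, f] gives [2, 1, 2, 2, 2, 1]; set D = diag(2, 1, 2, 2, 2, 1) and form L = D - A. The eigenvalues of L are [0, 0, 1, 3, 3, 3]; the characteristic polynomial is the product of (x - lambda_i), which multiplies out to x^6 - 10x^5 + 36x^4 - 54x^3 + 27x^2. The coefficient of x^5 equals -trace(L) = -10, matching the sum of degrees. The largest eigenvalue, 3, is at most the vertex count 6. There are 2 zeros in the spectrum, matching the 2 components.

x^6 - 10x^5 + 36x^4 - 54x^3 + 27x^2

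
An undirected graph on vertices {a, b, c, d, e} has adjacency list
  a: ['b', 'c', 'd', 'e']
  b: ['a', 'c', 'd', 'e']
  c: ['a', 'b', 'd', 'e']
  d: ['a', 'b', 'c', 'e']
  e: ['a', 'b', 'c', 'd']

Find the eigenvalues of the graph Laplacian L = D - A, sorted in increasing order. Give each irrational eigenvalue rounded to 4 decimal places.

Reading degrees in the order [a, b, c, d, e] gives [4, 4, 4, 4, 4]; set D = diag(4, 4, 4, 4, 4) and form L = D - A. The multiplicity of 0 as a Laplacian eigenvalue equals the number of connected components. The single zero eigenvalue shows the graph is connected. The eigenvalues sum to 20, which equals trace(L) = 2|E|.

[0, 5, 5, 5, 5]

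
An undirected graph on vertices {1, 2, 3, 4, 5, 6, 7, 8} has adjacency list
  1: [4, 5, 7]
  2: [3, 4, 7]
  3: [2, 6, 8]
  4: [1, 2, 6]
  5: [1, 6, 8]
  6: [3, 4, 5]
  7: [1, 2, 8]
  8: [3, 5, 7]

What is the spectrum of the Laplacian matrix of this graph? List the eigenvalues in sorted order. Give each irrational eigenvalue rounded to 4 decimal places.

[0, 2, 2, 2, 4, 4, 4, 6]

With the vertex order [1, 2, 3, 4, 5, 6, 7, 8], the degrees are [3, 3, 3, 3, 3, 3, 3, 3], giving D = diag(3, 3, 3, 3, 3, 3, 3, 3) and L = D - A. L is symmetric positive semidefinite, so every eigenvalue is real and nonnegative.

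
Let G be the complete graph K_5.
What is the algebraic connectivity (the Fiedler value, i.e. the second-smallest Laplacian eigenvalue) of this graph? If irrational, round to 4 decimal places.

The graph has 5 vertices and degree multiset [4, 4, 4, 4, 4]; D is the diagonal matrix of degrees and L = D - A. The smallest Laplacian eigenvalue is always 0. The next one, lambda_2 = 5, measures how hard the graph is to disconnect: larger values mean better connectivity. The eigenvalues sum to 20, which equals trace(L) = 2|E|.

5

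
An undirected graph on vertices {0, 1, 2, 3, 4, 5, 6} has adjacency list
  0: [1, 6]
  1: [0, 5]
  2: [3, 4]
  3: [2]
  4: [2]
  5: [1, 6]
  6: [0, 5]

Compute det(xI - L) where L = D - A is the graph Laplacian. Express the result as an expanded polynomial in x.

x^7 - 12x^6 + 55x^5 - 120x^4 + 124x^3 - 48x^2

With the vertex order [0, 1, 2, 3, 4, 5, 6], the degrees are [2, 2, 2, 1, 1, 2, 2], giving D = diag(2, 2, 2, 1, 1, 2, 2) and L = D - A. L has integer entries, so p(x) = det(xI - L) has integer coefficients. Expanding the determinant yields x^7 - 12x^6 + 55x^5 - 120x^4 + 124x^3 - 48x^2. The constant term is 0 because L is singular (the all-ones vector lies in its kernel). The largest eigenvalue, 4, is at most the vertex count 7. There are 2 zeros in the spectrum, matching the 2 components.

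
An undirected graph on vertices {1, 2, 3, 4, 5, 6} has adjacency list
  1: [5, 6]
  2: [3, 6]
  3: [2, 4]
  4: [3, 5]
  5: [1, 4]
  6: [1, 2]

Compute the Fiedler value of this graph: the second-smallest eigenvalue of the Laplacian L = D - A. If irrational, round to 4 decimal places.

Reading degrees in the order [1, 2, 3, 4, 5, 6] gives [2, 2, 2, 2, 2, 2]; set D = diag(2, 2, 2, 2, 2, 2) and form L = D - A. The sorted Laplacian eigenvalues are [0, 1, 1, 3, 3, 4]; the algebraic connectivity is the second entry, 1.

1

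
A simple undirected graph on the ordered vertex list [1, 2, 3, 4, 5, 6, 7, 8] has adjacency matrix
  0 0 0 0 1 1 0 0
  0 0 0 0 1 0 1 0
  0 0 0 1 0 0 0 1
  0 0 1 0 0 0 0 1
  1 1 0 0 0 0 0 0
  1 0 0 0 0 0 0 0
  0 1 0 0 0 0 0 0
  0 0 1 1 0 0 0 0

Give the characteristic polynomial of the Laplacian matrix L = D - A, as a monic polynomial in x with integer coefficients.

x^8 - 14x^7 + 78x^6 - 218x^5 + 314x^4 - 210x^3 + 45x^2

Each diagonal entry of L is the vertex degree and each off-diagonal entry is -1 where an edge is present, 0 otherwise; in the order [1, 2, 3, 4, 5, 6, 7, 8] the diagonal is [2, 2, 2, 2, 2, 1, 1, 2]. L has integer entries, so p(x) = det(xI - L) has integer coefficients. Expanding the determinant yields x^8 - 14x^7 + 78x^6 - 218x^5 + 314x^4 - 210x^3 + 45x^2. The coefficient of x^7 equals -trace(L) = -14, matching the sum of degrees. There are 2 zeros in the spectrum, matching the 2 components.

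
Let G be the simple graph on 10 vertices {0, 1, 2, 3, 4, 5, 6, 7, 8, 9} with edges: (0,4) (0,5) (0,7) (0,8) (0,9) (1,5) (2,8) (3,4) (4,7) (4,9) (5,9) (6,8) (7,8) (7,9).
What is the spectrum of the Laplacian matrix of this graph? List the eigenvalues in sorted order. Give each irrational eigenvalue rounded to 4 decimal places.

Each diagonal entry of L is the vertex degree and each off-diagonal entry is -1 where an edge is present, 0 otherwise; in the order [0, 1, 2, 3, 4, 5, 6, 7, 8, 9] the diagonal is [5, 1, 1, 1, 4, 3, 1, 4, 4, 4]. The multiplicity of 0 as a Laplacian eigenvalue equals the number of connected components. The single zero eigenvalue shows the graph is connected. By the matrix-tree theorem the graph has (1/10) * product of the nonzero eigenvalues = 99 spanning trees. The largest eigenvalue, 6.3293, is at most the vertex count 10.

[0, 0.4669, 0.6348, 1, 1.3354, 3.2411, 4.1631, 5.2386, 5.5908, 6.3293]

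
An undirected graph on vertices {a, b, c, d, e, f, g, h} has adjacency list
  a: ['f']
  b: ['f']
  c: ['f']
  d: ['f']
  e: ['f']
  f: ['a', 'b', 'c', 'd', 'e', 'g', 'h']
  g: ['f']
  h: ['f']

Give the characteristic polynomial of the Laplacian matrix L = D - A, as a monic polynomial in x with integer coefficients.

Reading degrees in the order [a, b, c, d, e, f, g, h] gives [1, 1, 1, 1, 1, 7, 1, 1]; set D = diag(1, 1, 1, 1, 1, 7, 1, 1) and form L = D - A. L has integer entries, so p(x) = det(xI - L) has integer coefficients. Expanding the determinant yields x^8 - 14x^7 + 63x^6 - 140x^5 + 175x^4 - 126x^3 + 49x^2 - 8x. Since p(0) = det(-L) = 0, x divides p(x). There is one zero in the spectrum, matching the 1 component. By the matrix-tree theorem the graph has (1/8) * product of the nonzero eigenvalues = 1 spanning tree.

x^8 - 14x^7 + 63x^6 - 140x^5 + 175x^4 - 126x^3 + 49x^2 - 8x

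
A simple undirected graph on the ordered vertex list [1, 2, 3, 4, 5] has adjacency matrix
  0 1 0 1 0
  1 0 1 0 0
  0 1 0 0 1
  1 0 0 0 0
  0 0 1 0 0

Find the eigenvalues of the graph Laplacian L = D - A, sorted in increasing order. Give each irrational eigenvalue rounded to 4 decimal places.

[0, 0.3820, 1.3820, 2.6180, 3.6180]

With the vertex order [1, 2, 3, 4, 5], the degrees are [2, 2, 2, 1, 1], giving D = diag(2, 2, 2, 1, 1) and L = D - A. Since every row of L sums to 0, the all-ones vector is in the kernel and 0 is an eigenvalue. The single zero eigenvalue shows the graph is connected. The largest eigenvalue, 3.6180, is at most the vertex count 5. The eigenvalues sum to 8, which equals trace(L) = 2|E|.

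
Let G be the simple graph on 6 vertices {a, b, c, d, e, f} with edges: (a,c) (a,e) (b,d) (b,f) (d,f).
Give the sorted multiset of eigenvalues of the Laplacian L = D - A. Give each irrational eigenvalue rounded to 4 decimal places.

Each diagonal entry of L is the vertex degree and each off-diagonal entry is -1 where an edge is present, 0 otherwise; in the order [a, b, c, d, e, f] the diagonal is [2, 2, 1, 2, 1, 2]. L is symmetric positive semidefinite, so every eigenvalue is real and nonnegative. The 2 zero eigenvalues correspond to the 2 connected components. The largest eigenvalue, 3, is at most the vertex count 6.

[0, 0, 1, 3, 3, 3]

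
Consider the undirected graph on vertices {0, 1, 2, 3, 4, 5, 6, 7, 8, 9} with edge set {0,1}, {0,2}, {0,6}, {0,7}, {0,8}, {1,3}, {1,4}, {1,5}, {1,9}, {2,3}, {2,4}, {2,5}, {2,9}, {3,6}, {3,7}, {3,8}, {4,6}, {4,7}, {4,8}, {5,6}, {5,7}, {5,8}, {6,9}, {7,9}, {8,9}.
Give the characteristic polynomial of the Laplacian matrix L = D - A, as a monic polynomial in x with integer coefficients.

x^10 - 50x^9 + 1100x^8 - 14000x^7 + 113750x^6 - 612500x^5 + 2187500x^4 - 5000000x^3 + 6640625x^2 - 3906250x

Each diagonal entry of L is the vertex degree and each off-diagonal entry is -1 where an edge is present, 0 otherwise; in the order [0, 1, 2, 3, 4, 5, 6, 7, 8, 9] the diagonal is [5, 5, 5, 5, 5, 5, 5, 5, 5, 5]. L has integer entries, so p(x) = det(xI - L) has integer coefficients. Expanding the determinant yields x^10 - 50x^9 + 1100x^8 - 14000x^7 + 113750x^6 - 612500x^5 + 2187500x^4 - 5000000x^3 + 6640625x^2 - 3906250x. The constant term is 0 because L is singular (the all-ones vector lies in its kernel). There is one zero in the spectrum, matching the 1 component.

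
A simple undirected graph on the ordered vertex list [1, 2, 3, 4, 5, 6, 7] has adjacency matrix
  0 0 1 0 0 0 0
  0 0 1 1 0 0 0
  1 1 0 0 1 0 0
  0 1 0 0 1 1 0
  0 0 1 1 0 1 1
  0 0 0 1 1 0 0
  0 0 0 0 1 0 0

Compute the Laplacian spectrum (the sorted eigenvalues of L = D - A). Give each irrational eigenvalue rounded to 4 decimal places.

[0, 0.6338, 1, 1.7405, 3.3172, 3.8665, 5.4420]

Reading degrees in the order [1, 2, 3, 4, 5, 6, 7] gives [1, 2, 3, 3, 4, 2, 1]; set D = diag(1, 2, 3, 3, 4, 2, 1) and form L = D - A. The multiplicity of 0 as a Laplacian eigenvalue equals the number of connected components. The single zero eigenvalue shows the graph is connected. The largest eigenvalue, 5.4420, is at most the vertex count 7.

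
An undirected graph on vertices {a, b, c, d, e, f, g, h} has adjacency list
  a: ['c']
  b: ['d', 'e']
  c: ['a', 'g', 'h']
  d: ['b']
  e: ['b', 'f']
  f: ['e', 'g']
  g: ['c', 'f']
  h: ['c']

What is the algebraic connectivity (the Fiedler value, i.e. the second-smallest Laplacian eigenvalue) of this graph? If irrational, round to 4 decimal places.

With the vertex order [a, b, c, d, e, f, g, h], the degrees are [1, 2, 3, 1, 2, 2, 2, 1], giving D = diag(1, 2, 3, 1, 2, 2, 2, 1) and L = D - A. Computing the eigenvalues of L and sorting gives [0, 0.1667, 0.7276, 1, 1.6353, 2.6729, 3.5643, 4.2332]. The Fiedler value lambda_2 = 0.1667 is strictly positive, so the graph is connected. There is one zero in the spectrum, matching the 1 component.

0.1667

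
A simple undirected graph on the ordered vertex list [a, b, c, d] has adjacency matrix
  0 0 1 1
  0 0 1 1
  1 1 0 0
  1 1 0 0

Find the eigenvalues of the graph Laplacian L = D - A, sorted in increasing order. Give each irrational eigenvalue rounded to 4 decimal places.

Each diagonal entry of L is the vertex degree and each off-diagonal entry is -1 where an edge is present, 0 otherwise; in the order [a, b, c, d] the diagonal is [2, 2, 2, 2]. The multiplicity of 0 as a Laplacian eigenvalue equals the number of connected components. The eigenvalues sum to 8, which equals trace(L) = 2|E|.

[0, 2, 2, 4]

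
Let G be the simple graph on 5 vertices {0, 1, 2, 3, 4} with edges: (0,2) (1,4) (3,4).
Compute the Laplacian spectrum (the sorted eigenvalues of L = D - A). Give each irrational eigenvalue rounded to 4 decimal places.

Each diagonal entry of L is the vertex degree and each off-diagonal entry is -1 where an edge is present, 0 otherwise; in the order [0, 1, 2, 3, 4] the diagonal is [1, 1, 1, 1, 2]. The multiplicity of 0 as a Laplacian eigenvalue equals the number of connected components. The 2 zero eigenvalues correspond to the 2 connected components.

[0, 0, 1, 2, 3]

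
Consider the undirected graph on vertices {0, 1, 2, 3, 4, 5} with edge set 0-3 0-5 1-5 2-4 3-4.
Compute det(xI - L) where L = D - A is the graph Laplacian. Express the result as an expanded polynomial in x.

With the vertex order [0, 1, 2, 3, 4, 5], the degrees are [2, 1, 1, 2, 2, 2], giving D = diag(2, 1, 1, 2, 2, 2) and L = D - A. L has integer entries, so p(x) = det(xI - L) has integer coefficients. Expanding the determinant yields x^6 - 10x^5 + 36x^4 - 56x^3 + 35x^2 - 6x. The coefficient of x^5 equals -trace(L) = -10, matching the sum of degrees. The largest eigenvalue, 3.7321, is at most the vertex count 6.

x^6 - 10x^5 + 36x^4 - 56x^3 + 35x^2 - 6x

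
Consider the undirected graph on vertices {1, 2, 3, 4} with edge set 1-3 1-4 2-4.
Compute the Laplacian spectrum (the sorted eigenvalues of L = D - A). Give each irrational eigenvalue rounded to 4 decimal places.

[0, 0.5858, 2, 3.4142]

With the vertex order [1, 2, 3, 4], the degrees are [2, 1, 1, 2], giving D = diag(2, 1, 1, 2) and L = D - A. L is symmetric positive semidefinite, so every eigenvalue is real and nonnegative. The single zero eigenvalue shows the graph is connected. By the matrix-tree theorem the graph has (1/4) * product of the nonzero eigenvalues = 1 spanning tree.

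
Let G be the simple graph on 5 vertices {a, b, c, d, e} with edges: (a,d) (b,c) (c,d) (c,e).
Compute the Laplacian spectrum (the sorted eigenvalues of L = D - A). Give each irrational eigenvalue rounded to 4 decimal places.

Reading degrees in the order [a, b, c, d, e] gives [1, 1, 3, 2, 1]; set D = diag(1, 1, 3, 2, 1) and form L = D - A. L is symmetric positive semidefinite, so every eigenvalue is real and nonnegative. The single zero eigenvalue shows the graph is connected.

[0, 0.5188, 1, 2.3111, 4.1701]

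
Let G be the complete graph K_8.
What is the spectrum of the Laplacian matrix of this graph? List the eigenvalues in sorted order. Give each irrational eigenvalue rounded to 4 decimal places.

The graph has 8 vertices and degree multiset [7, 7, 7, 7, 7, 7, 7, 7]; D is the diagonal matrix of degrees and L = D - A. Since every row of L sums to 0, the all-ones vector is in the kernel and 0 is an eigenvalue. The single zero eigenvalue shows the graph is connected. The largest eigenvalue, 8, is at most the vertex count 8. There is one zero in the spectrum, matching the 1 component.

[0, 8, 8, 8, 8, 8, 8, 8]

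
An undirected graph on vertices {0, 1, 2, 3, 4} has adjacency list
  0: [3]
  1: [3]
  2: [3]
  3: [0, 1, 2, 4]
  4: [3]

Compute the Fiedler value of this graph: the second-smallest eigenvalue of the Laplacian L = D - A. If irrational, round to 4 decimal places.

1

Reading degrees in the order [0, 1, 2, 3, 4] gives [1, 1, 1, 4, 1]; set D = diag(1, 1, 1, 4, 1) and form L = D - A. The sorted Laplacian eigenvalues are [0, 1, 1, 1, 5]; the algebraic connectivity is the second entry, 1.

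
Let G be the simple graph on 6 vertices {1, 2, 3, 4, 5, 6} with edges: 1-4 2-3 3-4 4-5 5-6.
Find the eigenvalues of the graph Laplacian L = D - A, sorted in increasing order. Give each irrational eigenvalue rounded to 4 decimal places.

[0, 0.3820, 0.6972, 2, 2.6180, 4.3028]

With the vertex order [1, 2, 3, 4, 5, 6], the degrees are [1, 1, 2, 3, 2, 1], giving D = diag(1, 1, 2, 3, 2, 1) and L = D - A. Since every row of L sums to 0, the all-ones vector is in the kernel and 0 is an eigenvalue. The single zero eigenvalue shows the graph is connected. By the matrix-tree theorem the graph has (1/6) * product of the nonzero eigenvalues = 1 spanning tree. The eigenvalues sum to 10, which equals trace(L) = 2|E|.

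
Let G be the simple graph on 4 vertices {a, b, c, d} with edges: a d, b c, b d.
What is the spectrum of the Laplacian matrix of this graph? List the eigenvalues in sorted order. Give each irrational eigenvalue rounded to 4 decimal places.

With the vertex order [a, b, c, d], the degrees are [1, 2, 1, 2], giving D = diag(1, 2, 1, 2) and L = D - A. L is symmetric positive semidefinite, so every eigenvalue is real and nonnegative. The single zero eigenvalue shows the graph is connected. There is one zero in the spectrum, matching the 1 component. By the matrix-tree theorem the graph has (1/4) * product of the nonzero eigenvalues = 1 spanning tree.

[0, 0.5858, 2, 3.4142]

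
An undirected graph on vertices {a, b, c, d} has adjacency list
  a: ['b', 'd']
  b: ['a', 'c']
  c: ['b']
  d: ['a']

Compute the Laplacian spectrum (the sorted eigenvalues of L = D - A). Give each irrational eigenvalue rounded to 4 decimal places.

[0, 0.5858, 2, 3.4142]

Each diagonal entry of L is the vertex degree and each off-diagonal entry is -1 where an edge is present, 0 otherwise; in the order [a, b, c, d] the diagonal is [2, 2, 1, 1]. L is symmetric positive semidefinite, so every eigenvalue is real and nonnegative. The single zero eigenvalue shows the graph is connected. The eigenvalues sum to 6, which equals trace(L) = 2|E|.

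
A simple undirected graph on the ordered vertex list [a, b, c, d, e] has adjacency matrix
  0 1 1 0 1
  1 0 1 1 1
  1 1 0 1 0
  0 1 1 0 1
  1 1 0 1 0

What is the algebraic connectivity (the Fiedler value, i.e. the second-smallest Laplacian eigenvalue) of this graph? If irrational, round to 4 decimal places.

Each diagonal entry of L is the vertex degree and each off-diagonal entry is -1 where an edge is present, 0 otherwise; in the order [a, b, c, d, e] the diagonal is [3, 4, 3, 3, 3]. Computing the eigenvalues of L and sorting gives [0, 3, 3, 5, 5]. The Fiedler value lambda_2 = 3 is strictly positive, so the graph is connected.

3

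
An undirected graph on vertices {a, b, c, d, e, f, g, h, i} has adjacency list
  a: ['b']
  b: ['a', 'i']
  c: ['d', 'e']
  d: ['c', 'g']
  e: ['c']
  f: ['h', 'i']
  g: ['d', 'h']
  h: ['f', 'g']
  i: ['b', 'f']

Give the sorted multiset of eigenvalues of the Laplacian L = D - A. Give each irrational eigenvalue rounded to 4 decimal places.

[0, 0.1206, 0.4679, 1, 1.6527, 2.3473, 3, 3.5321, 3.8794]

With the vertex order [a, b, c, d, e, f, g, h, i], the degrees are [1, 2, 2, 2, 1, 2, 2, 2, 2], giving D = diag(1, 2, 2, 2, 1, 2, 2, 2, 2) and L = D - A. L is symmetric positive semidefinite, so every eigenvalue is real and nonnegative. The largest eigenvalue, 3.8794, is at most the vertex count 9. By the matrix-tree theorem the graph has (1/9) * product of the nonzero eigenvalues = 1 spanning tree.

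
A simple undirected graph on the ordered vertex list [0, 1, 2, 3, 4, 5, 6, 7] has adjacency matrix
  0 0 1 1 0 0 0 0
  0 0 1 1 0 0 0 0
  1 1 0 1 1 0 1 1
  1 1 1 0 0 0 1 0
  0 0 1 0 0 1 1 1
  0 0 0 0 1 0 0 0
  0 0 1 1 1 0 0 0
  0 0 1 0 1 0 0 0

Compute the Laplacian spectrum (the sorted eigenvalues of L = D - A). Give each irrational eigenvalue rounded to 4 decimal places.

Each diagonal entry of L is the vertex degree and each off-diagonal entry is -1 where an edge is present, 0 otherwise; in the order [0, 1, 2, 3, 4, 5, 6, 7] the diagonal is [2, 2, 6, 4, 4, 1, 3, 2]. The multiplicity of 0 as a Laplacian eigenvalue equals the number of connected components. By the matrix-tree theorem the graph has (1/8) * product of the nonzero eigenvalues = 136 spanning trees.

[0, 0.7495, 1.6120, 2, 2.5428, 4.6734, 5.3816, 7.0407]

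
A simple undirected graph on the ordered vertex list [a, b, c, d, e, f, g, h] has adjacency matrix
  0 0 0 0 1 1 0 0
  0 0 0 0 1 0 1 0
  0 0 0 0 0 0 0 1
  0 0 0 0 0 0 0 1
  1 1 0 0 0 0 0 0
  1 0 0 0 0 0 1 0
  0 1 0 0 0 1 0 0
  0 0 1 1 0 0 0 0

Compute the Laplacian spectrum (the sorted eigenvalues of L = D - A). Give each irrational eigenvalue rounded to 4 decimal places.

Reading degrees in the order [a, b, c, d, e, f, g, h] gives [2, 2, 1, 1, 2, 2, 2, 2]; set D = diag(2, 2, 1, 1, 2, 2, 2, 2) and form L = D - A. L is symmetric positive semidefinite, so every eigenvalue is real and nonnegative. The 2 zero eigenvalues correspond to the 2 connected components. The eigenvalues sum to 14, which equals trace(L) = 2|E|. The largest eigenvalue, 3.6180, is at most the vertex count 8.

[0, 0, 1, 1.3820, 1.3820, 3, 3.6180, 3.6180]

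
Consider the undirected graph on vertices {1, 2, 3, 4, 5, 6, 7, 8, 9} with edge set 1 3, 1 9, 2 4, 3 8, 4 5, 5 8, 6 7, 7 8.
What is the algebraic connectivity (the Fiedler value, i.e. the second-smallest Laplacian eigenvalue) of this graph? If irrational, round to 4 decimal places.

With the vertex order [1, 2, 3, 4, 5, 6, 7, 8, 9], the degrees are [2, 1, 2, 2, 2, 1, 2, 3, 1], giving D = diag(2, 1, 2, 2, 2, 1, 2, 3, 1) and L = D - A. The sorted Laplacian eigenvalues are [0, 0.1981, 0.3004, 1, 1.5550, 2.2391, 3, 3.2470, 4.4605]; the algebraic connectivity is the second entry, 0.1981.

0.1981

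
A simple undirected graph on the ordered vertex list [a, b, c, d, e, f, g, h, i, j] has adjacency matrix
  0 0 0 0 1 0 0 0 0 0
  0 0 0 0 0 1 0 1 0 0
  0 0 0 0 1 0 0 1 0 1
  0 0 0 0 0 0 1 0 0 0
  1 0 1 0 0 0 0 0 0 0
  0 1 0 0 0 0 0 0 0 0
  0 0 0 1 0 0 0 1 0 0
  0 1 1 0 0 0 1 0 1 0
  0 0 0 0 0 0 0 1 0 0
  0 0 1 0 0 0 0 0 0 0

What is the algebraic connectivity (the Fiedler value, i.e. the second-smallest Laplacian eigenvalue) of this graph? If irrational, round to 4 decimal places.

0.2263

Each diagonal entry of L is the vertex degree and each off-diagonal entry is -1 where an edge is present, 0 otherwise; in the order [a, b, c, d, e, f, g, h, i, j] the diagonal is [1, 2, 3, 1, 2, 1, 2, 4, 1, 1]. The smallest Laplacian eigenvalue is always 0. The next one, lambda_2 = 0.2263, measures how hard the graph is to disconnect: larger values mean better connectivity. The eigenvalues sum to 18, which equals trace(L) = 2|E|. The largest eigenvalue, 5.3975, is at most the vertex count 10.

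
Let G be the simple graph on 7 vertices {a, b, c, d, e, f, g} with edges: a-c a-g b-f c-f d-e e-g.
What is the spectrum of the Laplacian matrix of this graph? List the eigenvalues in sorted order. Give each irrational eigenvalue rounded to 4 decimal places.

[0, 0.1981, 0.7530, 1.5550, 2.4450, 3.2470, 3.8019]

Reading degrees in the order [a, b, c, d, e, f, g] gives [2, 1, 2, 1, 2, 2, 2]; set D = diag(2, 1, 2, 1, 2, 2, 2) and form L = D - A. The multiplicity of 0 as a Laplacian eigenvalue equals the number of connected components. The single zero eigenvalue shows the graph is connected. The eigenvalues sum to 12, which equals trace(L) = 2|E|. The largest eigenvalue, 3.8019, is at most the vertex count 7.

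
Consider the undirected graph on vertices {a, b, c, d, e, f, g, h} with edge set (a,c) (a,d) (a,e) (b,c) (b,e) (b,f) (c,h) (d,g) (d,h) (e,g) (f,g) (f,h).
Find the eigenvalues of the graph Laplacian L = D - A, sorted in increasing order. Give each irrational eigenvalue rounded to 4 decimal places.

Reading degrees in the order [a, b, c, d, e, f, g, h] gives [3, 3, 3, 3, 3, 3, 3, 3]; set D = diag(3, 3, 3, 3, 3, 3, 3, 3) and form L = D - A. L is symmetric positive semidefinite, so every eigenvalue is real and nonnegative. The single zero eigenvalue shows the graph is connected.

[0, 2, 2, 2, 4, 4, 4, 6]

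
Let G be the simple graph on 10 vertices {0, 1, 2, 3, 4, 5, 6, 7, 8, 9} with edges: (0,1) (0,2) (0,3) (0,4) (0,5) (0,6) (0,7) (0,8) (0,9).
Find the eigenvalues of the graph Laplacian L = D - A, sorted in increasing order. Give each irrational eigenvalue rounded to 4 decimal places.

[0, 1, 1, 1, 1, 1, 1, 1, 1, 10]

With the vertex order [0, 1, 2, 3, 4, 5, 6, 7, 8, 9], the degrees are [9, 1, 1, 1, 1, 1, 1, 1, 1, 1], giving D = diag(9, 1, 1, 1, 1, 1, 1, 1, 1, 1) and L = D - A. Diagonalising L (or applying a numerical eigensolver to the 10x10 matrix) gives the spectrum above. The single zero eigenvalue shows the graph is connected. The eigenvalues sum to 18, which equals trace(L) = 2|E|.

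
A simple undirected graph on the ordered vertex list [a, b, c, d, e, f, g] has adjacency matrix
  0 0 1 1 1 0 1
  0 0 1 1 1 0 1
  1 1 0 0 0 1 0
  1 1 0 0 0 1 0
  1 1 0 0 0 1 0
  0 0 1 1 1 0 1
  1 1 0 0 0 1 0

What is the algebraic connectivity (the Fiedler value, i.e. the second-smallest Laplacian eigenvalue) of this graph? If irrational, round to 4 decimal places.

3

Reading degrees in the order [a, b, c, d, e, f, g] gives [4, 4, 3, 3, 3, 4, 3]; set D = diag(4, 4, 3, 3, 3, 4, 3) and form L = D - A. The smallest Laplacian eigenvalue is always 0. The next one, lambda_2 = 3, measures how hard the graph is to disconnect: larger values mean better connectivity. There is one zero in the spectrum, matching the 1 component.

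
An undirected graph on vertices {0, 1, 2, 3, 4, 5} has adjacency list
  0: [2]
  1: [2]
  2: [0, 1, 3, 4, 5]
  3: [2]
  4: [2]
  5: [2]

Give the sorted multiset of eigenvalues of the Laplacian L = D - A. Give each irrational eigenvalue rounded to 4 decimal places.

[0, 1, 1, 1, 1, 6]

With the vertex order [0, 1, 2, 3, 4, 5], the degrees are [1, 1, 5, 1, 1, 1], giving D = diag(1, 1, 5, 1, 1, 1) and L = D - A. The multiplicity of 0 as a Laplacian eigenvalue equals the number of connected components. There is one zero in the spectrum, matching the 1 component. The largest eigenvalue, 6, is at most the vertex count 6.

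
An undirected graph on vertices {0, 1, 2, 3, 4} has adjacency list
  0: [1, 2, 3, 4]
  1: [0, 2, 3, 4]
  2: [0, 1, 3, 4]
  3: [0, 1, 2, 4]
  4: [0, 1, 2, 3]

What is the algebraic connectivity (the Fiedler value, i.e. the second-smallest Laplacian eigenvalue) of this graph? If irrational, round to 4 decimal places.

Each diagonal entry of L is the vertex degree and each off-diagonal entry is -1 where an edge is present, 0 otherwise; in the order [0, 1, 2, 3, 4] the diagonal is [4, 4, 4, 4, 4]. The smallest Laplacian eigenvalue is always 0. The next one, lambda_2 = 5, measures how hard the graph is to disconnect: larger values mean better connectivity. The largest eigenvalue, 5, is at most the vertex count 5.

5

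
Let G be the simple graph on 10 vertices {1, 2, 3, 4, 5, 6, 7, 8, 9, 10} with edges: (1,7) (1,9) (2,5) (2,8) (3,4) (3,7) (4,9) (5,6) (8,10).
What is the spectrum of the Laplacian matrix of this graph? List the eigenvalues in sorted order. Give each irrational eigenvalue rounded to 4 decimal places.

[0, 0, 0.3820, 1.3820, 1.3820, 1.3820, 2.6180, 3.6180, 3.6180, 3.6180]

With the vertex order [1, 2, 3, 4, 5, 6, 7, 8, 9, 10], the degrees are [2, 2, 2, 2, 2, 1, 2, 2, 2, 1], giving D = diag(2, 2, 2, 2, 2, 1, 2, 2, 2, 1) and L = D - A. Since every row of L sums to 0, the all-ones vector is in the kernel and 0 is an eigenvalue. The 2 zero eigenvalues correspond to the 2 connected components. The largest eigenvalue, 3.6180, is at most the vertex count 10.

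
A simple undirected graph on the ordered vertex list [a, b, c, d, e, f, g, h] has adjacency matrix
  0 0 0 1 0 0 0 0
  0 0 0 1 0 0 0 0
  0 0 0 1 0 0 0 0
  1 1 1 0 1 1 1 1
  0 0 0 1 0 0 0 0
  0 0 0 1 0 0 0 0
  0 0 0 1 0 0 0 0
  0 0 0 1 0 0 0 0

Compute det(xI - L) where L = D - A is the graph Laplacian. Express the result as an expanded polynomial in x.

Each diagonal entry of L is the vertex degree and each off-diagonal entry is -1 where an edge is present, 0 otherwise; in the order [a, b, c, d, e, f, g, h] the diagonal is [1, 1, 1, 7, 1, 1, 1, 1]. L has integer entries, so p(x) = det(xI - L) has integer coefficients. Expanding the determinant yields x^8 - 14x^7 + 63x^6 - 140x^5 + 175x^4 - 126x^3 + 49x^2 - 8x. Since p(0) = det(-L) = 0, x divides p(x). There is one zero in the spectrum, matching the 1 component. By the matrix-tree theorem the graph has (1/8) * product of the nonzero eigenvalues = 1 spanning tree.

x^8 - 14x^7 + 63x^6 - 140x^5 + 175x^4 - 126x^3 + 49x^2 - 8x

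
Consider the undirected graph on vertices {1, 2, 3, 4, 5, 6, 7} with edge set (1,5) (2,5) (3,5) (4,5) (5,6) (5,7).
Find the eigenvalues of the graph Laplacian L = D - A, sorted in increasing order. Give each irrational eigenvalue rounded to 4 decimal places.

[0, 1, 1, 1, 1, 1, 7]

With the vertex order [1, 2, 3, 4, 5, 6, 7], the degrees are [1, 1, 1, 1, 6, 1, 1], giving D = diag(1, 1, 1, 1, 6, 1, 1) and L = D - A. The multiplicity of 0 as a Laplacian eigenvalue equals the number of connected components. The largest eigenvalue, 7, is at most the vertex count 7.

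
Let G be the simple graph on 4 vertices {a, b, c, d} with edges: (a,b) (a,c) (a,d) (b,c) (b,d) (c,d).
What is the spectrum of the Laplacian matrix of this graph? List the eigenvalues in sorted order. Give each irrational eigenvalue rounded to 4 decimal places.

[0, 4, 4, 4]

Reading degrees in the order [a, b, c, d] gives [3, 3, 3, 3]; set D = diag(3, 3, 3, 3) and form L = D - A. The multiplicity of 0 as a Laplacian eigenvalue equals the number of connected components. The single zero eigenvalue shows the graph is connected. There is one zero in the spectrum, matching the 1 component.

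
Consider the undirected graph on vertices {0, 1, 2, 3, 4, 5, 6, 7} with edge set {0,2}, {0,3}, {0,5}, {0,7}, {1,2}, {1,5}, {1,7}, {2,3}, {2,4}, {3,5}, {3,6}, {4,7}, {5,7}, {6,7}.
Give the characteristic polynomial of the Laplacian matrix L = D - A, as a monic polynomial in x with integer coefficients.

Reading degrees in the order [0, 1, 2, 3, 4, 5, 6, 7] gives [4, 3, 4, 4, 2, 4, 2, 5]; set D = diag(4, 3, 4, 4, 2, 4, 2, 5) and form L = D - A. L has integer entries, so p(x) = det(xI - L) has integer coefficients. Expanding the determinant yields x^8 - 28x^7 + 325x^6 - 2022x^5 + 7265x^4 - 15042x^3 + 16589x^2 - 7512x. Since p(0) = det(-L) = 0, x divides p(x). The largest eigenvalue, 6.6045, is at most the vertex count 8. The eigenvalues sum to 28, which equals trace(L) = 2|E|.

x^8 - 28x^7 + 325x^6 - 2022x^5 + 7265x^4 - 15042x^3 + 16589x^2 - 7512x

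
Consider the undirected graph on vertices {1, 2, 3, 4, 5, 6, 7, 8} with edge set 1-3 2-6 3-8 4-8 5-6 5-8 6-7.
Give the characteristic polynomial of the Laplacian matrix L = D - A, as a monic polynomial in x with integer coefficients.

x^8 - 14x^7 + 76x^6 - 204x^5 + 288x^4 - 210x^3 + 71x^2 - 8x

With the vertex order [1, 2, 3, 4, 5, 6, 7, 8], the degrees are [1, 1, 2, 1, 2, 3, 1, 3], giving D = diag(1, 1, 2, 1, 2, 3, 1, 3) and L = D - A. Computing det(xI - L) by cofactor expansion (or equivalently via sum-over-permutations) gives x^8 - 14x^7 + 76x^6 - 204x^5 + 288x^4 - 210x^3 + 71x^2 - 8x. The constant term is 0 because L is singular (the all-ones vector lies in its kernel).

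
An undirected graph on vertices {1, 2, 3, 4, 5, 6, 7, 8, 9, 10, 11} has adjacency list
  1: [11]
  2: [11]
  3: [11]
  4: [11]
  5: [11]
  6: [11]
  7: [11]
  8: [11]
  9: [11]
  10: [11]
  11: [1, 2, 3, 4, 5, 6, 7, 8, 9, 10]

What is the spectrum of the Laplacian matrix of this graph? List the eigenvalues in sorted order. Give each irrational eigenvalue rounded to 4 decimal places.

[0, 1, 1, 1, 1, 1, 1, 1, 1, 1, 11]

Reading degrees in the order [1, 2, 3, 4, 5, 6, 7, 8, 9, 10, 11] gives [1, 1, 1, 1, 1, 1, 1, 1, 1, 1, 10]; set D = diag(1, 1, 1, 1, 1, 1, 1, 1, 1, 1, 10) and form L = D - A. The multiplicity of 0 as a Laplacian eigenvalue equals the number of connected components. There is one zero in the spectrum, matching the 1 component. The largest eigenvalue, 11, is at most the vertex count 11.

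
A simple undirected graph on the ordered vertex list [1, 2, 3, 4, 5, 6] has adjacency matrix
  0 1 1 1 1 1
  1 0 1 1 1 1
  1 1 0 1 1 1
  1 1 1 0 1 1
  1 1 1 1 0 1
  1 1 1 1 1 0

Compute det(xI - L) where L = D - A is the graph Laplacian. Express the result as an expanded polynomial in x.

x^6 - 30x^5 + 360x^4 - 2160x^3 + 6480x^2 - 7776x

Each diagonal entry of L is the vertex degree and each off-diagonal entry is -1 where an edge is present, 0 otherwise; in the order [1, 2, 3, 4, 5, 6] the diagonal is [5, 5, 5, 5, 5, 5]. Computing det(xI - L) by cofactor expansion (or equivalently via sum-over-permutations) gives x^6 - 30x^5 + 360x^4 - 2160x^3 + 6480x^2 - 7776x. The coefficient of x^5 equals -trace(L) = -30, matching the sum of degrees. There is one zero in the spectrum, matching the 1 component.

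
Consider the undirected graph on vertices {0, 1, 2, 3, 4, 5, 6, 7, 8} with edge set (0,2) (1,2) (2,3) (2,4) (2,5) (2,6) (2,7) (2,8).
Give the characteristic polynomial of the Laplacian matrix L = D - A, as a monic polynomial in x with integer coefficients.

x^9 - 16x^8 + 84x^7 - 224x^6 + 350x^5 - 336x^4 + 196x^3 - 64x^2 + 9x

Each diagonal entry of L is the vertex degree and each off-diagonal entry is -1 where an edge is present, 0 otherwise; in the order [0, 1, 2, 3, 4, 5, 6, 7, 8] the diagonal is [1, 1, 8, 1, 1, 1, 1, 1, 1]. L has integer entries, so p(x) = det(xI - L) has integer coefficients. Expanding the determinant yields x^9 - 16x^8 + 84x^7 - 224x^6 + 350x^5 - 336x^4 + 196x^3 - 64x^2 + 9x. The constant term is 0 because L is singular (the all-ones vector lies in its kernel). There is one zero in the spectrum, matching the 1 component.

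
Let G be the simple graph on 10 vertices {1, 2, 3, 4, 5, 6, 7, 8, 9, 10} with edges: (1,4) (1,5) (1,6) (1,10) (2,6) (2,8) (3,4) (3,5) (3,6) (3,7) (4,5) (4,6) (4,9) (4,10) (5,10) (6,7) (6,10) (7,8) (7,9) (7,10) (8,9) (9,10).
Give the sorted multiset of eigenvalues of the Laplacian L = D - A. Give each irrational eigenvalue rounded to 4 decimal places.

Each diagonal entry of L is the vertex degree and each off-diagonal entry is -1 where an edge is present, 0 otherwise; in the order [1, 2, 3, 4, 5, 6, 7, 8, 9, 10] the diagonal is [4, 2, 4, 6, 4, 6, 5, 3, 4, 6]. The multiplicity of 0 as a Laplacian eigenvalue equals the number of connected components. The single zero eigenvalue shows the graph is connected.

[0, 1.3689, 2.4922, 3.6394, 4.2403, 4.7117, 5.6642, 6.5779, 7.5842, 7.7213]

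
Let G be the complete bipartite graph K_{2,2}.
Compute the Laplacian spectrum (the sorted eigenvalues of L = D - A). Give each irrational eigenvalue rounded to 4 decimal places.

The graph has 4 vertices and degree multiset [2, 2, 2, 2]; D is the diagonal matrix of degrees and L = D - A. The multiplicity of 0 as a Laplacian eigenvalue equals the number of connected components. The eigenvalues sum to 8, which equals trace(L) = 2|E|. The largest eigenvalue, 4, is at most the vertex count 4.

[0, 2, 2, 4]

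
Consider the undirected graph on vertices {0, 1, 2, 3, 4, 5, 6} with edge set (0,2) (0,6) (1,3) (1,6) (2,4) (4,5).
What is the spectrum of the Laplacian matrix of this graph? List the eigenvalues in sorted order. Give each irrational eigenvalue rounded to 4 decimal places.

[0, 0.1981, 0.7530, 1.5550, 2.4450, 3.2470, 3.8019]

Each diagonal entry of L is the vertex degree and each off-diagonal entry is -1 where an edge is present, 0 otherwise; in the order [0, 1, 2, 3, 4, 5, 6] the diagonal is [2, 2, 2, 1, 2, 1, 2]. Since every row of L sums to 0, the all-ones vector is in the kernel and 0 is an eigenvalue. The single zero eigenvalue shows the graph is connected. There is one zero in the spectrum, matching the 1 component.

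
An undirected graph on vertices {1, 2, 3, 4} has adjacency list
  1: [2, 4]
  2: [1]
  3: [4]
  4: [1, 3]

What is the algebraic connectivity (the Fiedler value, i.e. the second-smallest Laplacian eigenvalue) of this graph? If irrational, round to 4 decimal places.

0.5858

With the vertex order [1, 2, 3, 4], the degrees are [2, 1, 1, 2], giving D = diag(2, 1, 1, 2) and L = D - A. The sorted Laplacian eigenvalues are [0, 0.5858, 2, 3.4142]; the algebraic connectivity is the second entry, 0.5858. The eigenvalues sum to 6, which equals trace(L) = 2|E|.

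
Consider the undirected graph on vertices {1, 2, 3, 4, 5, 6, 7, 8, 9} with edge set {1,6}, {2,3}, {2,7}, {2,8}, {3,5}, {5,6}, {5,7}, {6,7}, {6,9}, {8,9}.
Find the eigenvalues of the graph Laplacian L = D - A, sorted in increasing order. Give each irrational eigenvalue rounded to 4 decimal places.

With the vertex order [1, 2, 3, 4, 5, 6, 7, 8, 9], the degrees are [1, 3, 2, 0, 3, 4, 3, 2, 2], giving D = diag(1, 3, 2, 0, 3, 4, 3, 2, 2) and L = D - A. Since every row of L sums to 0, the all-ones vector is in the kernel and 0 is an eigenvalue. The 2 zero eigenvalues correspond to the 2 connected components. The largest eigenvalue, 5.2361, is at most the vertex count 9.

[0, 0, 0.7639, 1.0681, 2, 2.4824, 3.5176, 4.9319, 5.2361]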